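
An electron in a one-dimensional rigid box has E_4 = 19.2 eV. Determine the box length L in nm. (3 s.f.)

L = 0.560 nm

From E_n = n²h²/(8m_eL²), L = n·h/√(8m_eE_n).
E_4 = 19.2 eV = 3.076×10^-18 J, so L = 4·6.626×10^-34/√(8·9.109×10^-31·3.076×10^-18) = 5.60×10^-10 m = 0.560 nm.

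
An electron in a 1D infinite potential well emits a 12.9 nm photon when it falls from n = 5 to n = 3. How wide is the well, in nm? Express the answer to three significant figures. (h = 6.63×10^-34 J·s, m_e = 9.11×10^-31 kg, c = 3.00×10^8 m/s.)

L = 0.250 nm

The photon carries ΔE = hc/λ = 6.63×10^-34·3.00×10^8/1.29×10^-8 m = 1.542×10^-17 J.
Since ΔE = (5² − 3²)E_1, E_1 = 9.637×10^-19 J, and L = h/√(8m_eE_1) = 2.50×10^-10 m = 0.250 nm.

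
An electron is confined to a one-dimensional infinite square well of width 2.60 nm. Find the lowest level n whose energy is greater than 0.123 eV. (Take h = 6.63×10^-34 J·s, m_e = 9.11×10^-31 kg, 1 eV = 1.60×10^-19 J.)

E_1 = h²/(8m_eL²) = 8.922×10^-21 J = 0.05576 eV.
Need n² > 0.123/0.05576 = 2.206, i.e. n > 1.485.
The smallest integer satisfying this is n = 2.

n = 2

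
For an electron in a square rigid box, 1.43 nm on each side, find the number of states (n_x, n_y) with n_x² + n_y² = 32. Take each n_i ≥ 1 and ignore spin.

The level has n_x² + n_y² = 32. The ordered positive-integer solutions are (4, 4).
That gives 1 state.

degeneracy = 1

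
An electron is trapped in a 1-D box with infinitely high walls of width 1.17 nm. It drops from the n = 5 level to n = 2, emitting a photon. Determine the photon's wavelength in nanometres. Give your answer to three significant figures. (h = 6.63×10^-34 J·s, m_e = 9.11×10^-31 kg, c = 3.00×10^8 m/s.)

λ = 215 nm

E_1 = h²/(8m_eL²) = 4.406×10^-20 J, so ΔE = (5² − 2²)E_1 = 9.253×10^-19 J.
λ = hc/ΔE = (6.63×10^-34·3.00×10^8)/9.253×10^-19 = 2.15×10^-7 m = 215 nm.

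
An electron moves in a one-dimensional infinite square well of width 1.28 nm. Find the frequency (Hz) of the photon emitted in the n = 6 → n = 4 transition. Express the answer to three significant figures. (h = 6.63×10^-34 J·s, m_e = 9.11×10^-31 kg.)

E_1 = h²/(8m_eL²) = 3.681×10^-20 J and ΔE = (6² − 4²)E_1 = 7.362×10^-19 J.
f = ΔE/h = 7.362×10^-19/6.63×10^-34 = 1.11×10^15 Hz.

f = 1.11×10^15 Hz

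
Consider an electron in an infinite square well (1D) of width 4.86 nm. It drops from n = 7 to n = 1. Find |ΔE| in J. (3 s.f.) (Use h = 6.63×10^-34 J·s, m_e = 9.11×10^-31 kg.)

|ΔE| = 1.23×10^-19 J

E_1 = h²/(8m_eL²) = 2.554×10^-21 J.
|ΔE| = |7² − 1²|·E_1 = 48·2.554×10^-21 J = 1.23×10^-19 J.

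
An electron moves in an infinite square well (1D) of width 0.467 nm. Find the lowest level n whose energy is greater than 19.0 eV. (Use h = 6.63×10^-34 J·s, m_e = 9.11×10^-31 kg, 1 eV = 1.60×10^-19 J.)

n = 4

E_1 = h²/(8m_eL²) = 2.766×10^-19 J = 1.729 eV.
Need n² > 19.0/1.729 = 10.99, i.e. n > 3.315.
The smallest integer satisfying this is n = 4.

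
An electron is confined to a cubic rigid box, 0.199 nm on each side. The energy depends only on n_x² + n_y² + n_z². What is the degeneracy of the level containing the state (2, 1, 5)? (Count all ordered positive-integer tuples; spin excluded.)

The level has n_x² + n_y² + n_z² = 30. The ordered positive-integer solutions are (1, 2, 5), (1, 5, 2), (2, 1, 5), (2, 5, 1), (5, 1, 2), (5, 2, 1).
That gives 6 states.

degeneracy = 6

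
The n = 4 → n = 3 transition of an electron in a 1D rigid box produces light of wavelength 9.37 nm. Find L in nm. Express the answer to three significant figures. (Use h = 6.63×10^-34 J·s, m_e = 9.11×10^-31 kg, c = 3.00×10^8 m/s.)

L = 0.141 nm

The photon carries ΔE = hc/λ = 6.63×10^-34·3.00×10^8/9.37×10^-9 m = 2.123×10^-17 J.
Since ΔE = (4² − 3²)E_1, E_1 = 3.033×10^-18 J, and L = h/√(8m_eE_1) = 1.41×10^-10 m = 0.141 nm.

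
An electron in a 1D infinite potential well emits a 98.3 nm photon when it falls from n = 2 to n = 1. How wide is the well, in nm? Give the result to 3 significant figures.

The photon carries ΔE = hc/λ = 6.626×10^-34·2.998×10^8/9.83×10^-8 m = 2.021×10^-18 J.
Since ΔE = (2² − 1²)E_1, E_1 = 6.737×10^-19 J, and L = h/√(8m_eE_1) = 2.99×10^-10 m = 0.299 nm.

L = 0.299 nm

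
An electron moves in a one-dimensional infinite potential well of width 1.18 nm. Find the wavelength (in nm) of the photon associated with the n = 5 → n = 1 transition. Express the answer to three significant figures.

λ = 191 nm

E_1 = h²/(8m_eL²) = 4.327×10^-20 J, so ΔE = (5² − 1²)E_1 = 1.038×10^-18 J.
λ = hc/ΔE = (6.626×10^-34·2.998×10^8)/1.038×10^-18 = 1.91×10^-7 m = 191 nm.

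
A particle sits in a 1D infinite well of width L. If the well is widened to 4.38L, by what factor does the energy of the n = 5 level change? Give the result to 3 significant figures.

E_n ∝ 1/L², so the energy scales by 1/4.38² = 0.0521.

0.0521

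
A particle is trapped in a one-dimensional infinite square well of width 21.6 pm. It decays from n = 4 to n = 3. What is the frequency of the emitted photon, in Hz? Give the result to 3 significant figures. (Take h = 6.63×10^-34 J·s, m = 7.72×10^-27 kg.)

f = 1.61×10^14 Hz

E_1 = h²/(8mL²) = 1.526×10^-20 J and ΔE = (4² − 3²)E_1 = 1.068×10^-19 J.
f = ΔE/h = 1.068×10^-19/6.63×10^-34 = 1.61×10^14 Hz.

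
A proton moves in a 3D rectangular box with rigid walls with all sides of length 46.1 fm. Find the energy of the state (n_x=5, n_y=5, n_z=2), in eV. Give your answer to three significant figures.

For a 3D rectangular well E = (h²/8m_p)·Σ n_i²/L_i² = (6.626×10^-34)²/(8·1.673×10^-27) · [5²/(46.1 fm)² + 5²/(46.1 fm)² + 2²/(46.1 fm)²].
Evaluating gives E = 8.335×10^-13 J = 5.20×10^6 eV.

E = 5.20×10^6 eV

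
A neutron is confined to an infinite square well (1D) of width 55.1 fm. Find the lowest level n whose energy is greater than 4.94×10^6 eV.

E_1 = h²/(8m_nL²) = 1.079×10^-14 J = 6.735×10^4 eV.
Need n² > 4.94×10^6/6.735×10^4 = 73.35, i.e. n > 8.564.
The smallest integer satisfying this is n = 9.

n = 9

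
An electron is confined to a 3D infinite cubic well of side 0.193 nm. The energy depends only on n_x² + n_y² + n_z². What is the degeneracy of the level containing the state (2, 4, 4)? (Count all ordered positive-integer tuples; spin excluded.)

The level has n_x² + n_y² + n_z² = 36. The ordered positive-integer solutions are (2, 4, 4), (4, 2, 4), (4, 4, 2).
That gives 3 states.

degeneracy = 3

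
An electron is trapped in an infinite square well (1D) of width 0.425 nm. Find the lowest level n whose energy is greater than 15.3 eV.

n = 3

E_1 = h²/(8m_eL²) = 3.336×10^-19 J = 2.082 eV.
Need n² > 15.3/2.082 = 7.349, i.e. n > 2.711.
The smallest integer satisfying this is n = 3.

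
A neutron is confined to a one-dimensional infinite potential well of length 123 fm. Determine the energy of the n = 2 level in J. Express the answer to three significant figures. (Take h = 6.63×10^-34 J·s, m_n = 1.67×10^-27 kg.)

For an infinite well E_n = n²h²/(8m_nL²), so E_1 = h²/(8m_nL²) = (6.63×10^-34)²/(8·1.67×10^-27·(1.23×10^-13 m)²) = 2.175×10^-15 J.
Then E_2 = 2²·E_1 = 4·2.175×10^-15 J = 8.70×10^-15 J.

E_2 = 8.70×10^-15 J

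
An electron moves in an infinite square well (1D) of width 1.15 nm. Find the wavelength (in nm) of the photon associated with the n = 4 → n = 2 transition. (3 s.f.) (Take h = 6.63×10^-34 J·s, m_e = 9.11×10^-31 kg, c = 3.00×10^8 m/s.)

E_1 = h²/(8m_eL²) = 4.561×10^-20 J, so ΔE = (4² − 2²)E_1 = 5.473×10^-19 J.
λ = hc/ΔE = (6.63×10^-34·3.00×10^8)/5.473×10^-19 = 3.63×10^-7 m = 363 nm.

λ = 363 nm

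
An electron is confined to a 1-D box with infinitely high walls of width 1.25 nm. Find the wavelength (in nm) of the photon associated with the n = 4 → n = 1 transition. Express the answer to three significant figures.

λ = 343 nm

E_1 = h²/(8m_eL²) = 3.856×10^-20 J, so ΔE = (4² − 1²)E_1 = 5.784×10^-19 J.
λ = hc/ΔE = (6.626×10^-34·2.998×10^8)/5.784×10^-19 = 3.43×10^-7 m = 343 nm.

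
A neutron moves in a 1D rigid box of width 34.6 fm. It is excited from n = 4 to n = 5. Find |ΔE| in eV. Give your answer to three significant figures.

|ΔE| = 1.54×10^6 eV

E_1 = h²/(8m_nL²) = 2.737×10^-14 J.
|ΔE| = |4² − 5²|·E_1 = 9·2.737×10^-14 J = 2.463×10^-13 J = 1.54×10^6 eV.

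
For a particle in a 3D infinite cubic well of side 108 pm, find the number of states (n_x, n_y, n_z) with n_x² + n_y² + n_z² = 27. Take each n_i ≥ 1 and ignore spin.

The level has n_x² + n_y² + n_z² = 27. The ordered positive-integer solutions are (1, 1, 5), (1, 5, 1), (3, 3, 3), (5, 1, 1).
That gives 4 states.

degeneracy = 4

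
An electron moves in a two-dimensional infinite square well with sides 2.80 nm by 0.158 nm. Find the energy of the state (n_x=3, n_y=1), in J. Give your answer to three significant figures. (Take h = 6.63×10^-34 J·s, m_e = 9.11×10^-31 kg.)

E = 2.49×10^-18 J

For a 2D rectangular well E = (h²/8m_e)·Σ n_i²/L_i² = (6.63×10^-34)²/(8·9.11×10^-31) · [3²/(2.80 nm)² + 1²/(0.158 nm)²].
Evaluating gives E = 2.49×10^-18 J.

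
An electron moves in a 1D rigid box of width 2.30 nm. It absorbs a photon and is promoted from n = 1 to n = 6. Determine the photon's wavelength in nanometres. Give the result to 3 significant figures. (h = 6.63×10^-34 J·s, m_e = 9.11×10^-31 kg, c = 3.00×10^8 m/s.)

λ = 498 nm

E_1 = h²/(8m_eL²) = 1.140×10^-20 J, so ΔE = (6² − 1²)E_1 = 3.990×10^-19 J.
λ = hc/ΔE = (6.63×10^-34·3.00×10^8)/3.990×10^-19 = 4.98×10^-7 m = 498 nm.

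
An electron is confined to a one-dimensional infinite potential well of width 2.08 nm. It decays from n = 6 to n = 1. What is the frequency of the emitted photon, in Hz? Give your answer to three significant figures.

f = 7.36×10^14 Hz

E_1 = h²/(8m_eL²) = 1.393×10^-20 J and ΔE = (6² − 1²)E_1 = 4.876×10^-19 J.
f = ΔE/h = 4.876×10^-19/6.626×10^-34 = 7.36×10^14 Hz.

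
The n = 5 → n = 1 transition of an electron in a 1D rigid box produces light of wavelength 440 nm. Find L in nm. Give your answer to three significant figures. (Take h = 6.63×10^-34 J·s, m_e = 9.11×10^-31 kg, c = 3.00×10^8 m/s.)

The photon carries ΔE = hc/λ = 6.63×10^-34·3.00×10^8/4.40×10^-7 m = 4.520×10^-19 J.
Since ΔE = (5² − 1²)E_1, E_1 = 1.883×10^-20 J, and L = h/√(8m_eE_1) = 1.79×10^-9 m = 1.79 nm.

L = 1.79 nm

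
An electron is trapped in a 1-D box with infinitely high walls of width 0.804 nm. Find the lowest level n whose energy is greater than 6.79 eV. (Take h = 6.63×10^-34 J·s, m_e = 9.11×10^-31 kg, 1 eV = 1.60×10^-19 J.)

n = 4

E_1 = h²/(8m_eL²) = 9.331×10^-20 J = 0.5832 eV.
Need n² > 6.79/0.5832 = 11.64, i.e. n > 3.412.
The smallest integer satisfying this is n = 4.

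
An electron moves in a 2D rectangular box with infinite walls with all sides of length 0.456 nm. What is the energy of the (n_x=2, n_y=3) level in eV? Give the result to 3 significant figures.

For a 2D rectangular well E = (h²/8m_e)·Σ n_i²/L_i² = (6.626×10^-34)²/(8·9.109×10^-31) · [2²/(0.456 nm)² + 3²/(0.456 nm)²].
Evaluating gives E = 3.767×10^-18 J = 23.5 eV.

E = 23.5 eV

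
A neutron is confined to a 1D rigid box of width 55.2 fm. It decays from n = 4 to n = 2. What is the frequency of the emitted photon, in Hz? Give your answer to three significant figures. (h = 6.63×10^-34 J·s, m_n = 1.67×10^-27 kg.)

E_1 = h²/(8m_nL²) = 1.080×10^-14 J and ΔE = (4² − 2²)E_1 = 1.296×10^-13 J.
f = ΔE/h = 1.296×10^-13/6.63×10^-34 = 1.95×10^20 Hz.

f = 1.95×10^20 Hz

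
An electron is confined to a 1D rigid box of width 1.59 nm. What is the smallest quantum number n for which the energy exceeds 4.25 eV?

E_1 = h²/(8m_eL²) = 2.383×10^-20 J = 0.1488 eV.
Need n² > 4.25/0.1488 = 28.56, i.e. n > 5.344.
The smallest integer satisfying this is n = 6.

n = 6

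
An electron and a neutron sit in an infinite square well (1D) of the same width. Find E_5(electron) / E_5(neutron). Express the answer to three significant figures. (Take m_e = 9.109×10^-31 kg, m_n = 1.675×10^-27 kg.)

1.84×10^3

E_n ∝ 1/m at fixed n and L, so the ratio is m_n/m_e = 1.675×10^-27/9.109×10^-31 = 1.84×10^3.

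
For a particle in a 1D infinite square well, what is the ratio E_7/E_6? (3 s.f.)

1.36

E_n ∝ n², so E_7/E_6 = 7²/6² = 49/36 = 1.36.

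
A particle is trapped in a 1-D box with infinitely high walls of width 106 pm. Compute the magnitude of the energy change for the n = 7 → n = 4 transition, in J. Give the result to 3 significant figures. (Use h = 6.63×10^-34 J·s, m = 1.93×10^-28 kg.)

|ΔE| = 8.36×10^-19 J

E_1 = h²/(8mL²) = 2.534×10^-20 J.
|ΔE| = |7² − 4²|·E_1 = 33·2.534×10^-20 J = 8.36×10^-19 J.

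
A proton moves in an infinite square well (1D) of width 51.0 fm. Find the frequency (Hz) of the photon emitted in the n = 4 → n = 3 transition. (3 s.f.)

f = 1.33×10^20 Hz

E_1 = h²/(8m_pL²) = 1.261×10^-14 J and ΔE = (4² − 3²)E_1 = 8.827×10^-14 J.
f = ΔE/h = 8.827×10^-14/6.626×10^-34 = 1.33×10^20 Hz.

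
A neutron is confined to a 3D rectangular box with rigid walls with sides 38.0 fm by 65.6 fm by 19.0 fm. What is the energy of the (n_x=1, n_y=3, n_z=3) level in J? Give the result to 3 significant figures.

For a 3D rectangular well E = (h²/8m_n)·Σ n_i²/L_i² = (6.626×10^-34)²/(8·1.675×10^-27) · [1²/(38.0 fm)² + 3²/(65.6 fm)² + 3²/(19.0 fm)²].
Evaluating gives E = 9.08×10^-13 J.

E = 9.08×10^-13 J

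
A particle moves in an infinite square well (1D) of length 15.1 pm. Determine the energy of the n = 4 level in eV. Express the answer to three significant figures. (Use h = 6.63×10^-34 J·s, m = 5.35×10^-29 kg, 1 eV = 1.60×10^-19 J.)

E_4 = 450 eV

For an infinite well E_n = n²h²/(8mL²), so E_1 = h²/(8mL²) = (6.63×10^-34)²/(8·5.35×10^-29·(1.51×10^-11 m)²) = 4.504×10^-18 J.
Then E_4 = 4²·E_1 = 16·4.504×10^-18 J = 7.206×10^-17 J.
Converting, E_4 = 7.206×10^-17 J / (1.60×10^-19 J/eV) = 450 eV.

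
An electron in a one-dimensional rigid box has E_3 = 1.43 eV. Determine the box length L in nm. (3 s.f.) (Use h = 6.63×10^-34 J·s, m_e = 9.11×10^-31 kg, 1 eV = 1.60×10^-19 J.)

From E_n = n²h²/(8m_eL²), L = n·h/√(8m_eE_n).
E_3 = 1.43 eV = 2.288×10^-19 J, so L = 3·6.63×10^-34/√(8·9.11×10^-31·2.288×10^-19) = 1.54×10^-9 m = 1.54 nm.

L = 1.54 nm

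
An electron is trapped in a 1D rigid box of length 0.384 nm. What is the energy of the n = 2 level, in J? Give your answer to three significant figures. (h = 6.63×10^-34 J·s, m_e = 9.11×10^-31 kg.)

For an infinite well E_n = n²h²/(8m_eL²), so E_1 = h²/(8m_eL²) = (6.63×10^-34)²/(8·9.11×10^-31·(3.84×10^-10 m)²) = 4.090×10^-19 J.
Then E_2 = 2²·E_1 = 4·4.090×10^-19 J = 1.64×10^-18 J.

E_2 = 1.64×10^-18 J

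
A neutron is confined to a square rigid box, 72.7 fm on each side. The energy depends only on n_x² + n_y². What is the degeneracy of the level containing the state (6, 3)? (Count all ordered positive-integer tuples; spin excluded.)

The level has n_x² + n_y² = 45. The ordered positive-integer solutions are (3, 6), (6, 3).
That gives 2 states.

degeneracy = 2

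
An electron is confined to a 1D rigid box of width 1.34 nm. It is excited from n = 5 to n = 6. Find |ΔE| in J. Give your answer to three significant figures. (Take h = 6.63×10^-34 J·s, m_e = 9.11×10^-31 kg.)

|ΔE| = 3.69×10^-19 J

E_1 = h²/(8m_eL²) = 3.359×10^-20 J.
|ΔE| = |5² − 6²|·E_1 = 11·3.359×10^-20 J = 3.69×10^-19 J.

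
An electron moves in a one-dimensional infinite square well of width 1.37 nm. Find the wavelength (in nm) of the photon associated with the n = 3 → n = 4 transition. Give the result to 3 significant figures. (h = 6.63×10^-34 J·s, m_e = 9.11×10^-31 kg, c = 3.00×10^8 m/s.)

E_1 = h²/(8m_eL²) = 3.213×10^-20 J, so ΔE = (4² − 3²)E_1 = 2.249×10^-19 J.
λ = hc/ΔE = (6.63×10^-34·3.00×10^8)/2.249×10^-19 = 8.84×10^-7 m = 884 nm.

λ = 884 nm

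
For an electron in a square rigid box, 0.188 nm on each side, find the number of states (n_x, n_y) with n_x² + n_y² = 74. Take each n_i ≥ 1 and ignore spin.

The level has n_x² + n_y² = 74. The ordered positive-integer solutions are (5, 7), (7, 5).
That gives 2 states.

degeneracy = 2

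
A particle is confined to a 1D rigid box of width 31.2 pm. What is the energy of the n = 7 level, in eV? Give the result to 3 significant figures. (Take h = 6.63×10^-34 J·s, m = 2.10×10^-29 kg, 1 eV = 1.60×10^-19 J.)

E_7 = 823 eV

For an infinite well E_n = n²h²/(8mL²), so E_1 = h²/(8mL²) = (6.63×10^-34)²/(8·2.10×10^-29·(3.12×10^-11 m)²) = 2.688×10^-18 J.
Then E_7 = 7²·E_1 = 49·2.688×10^-18 J = 1.317×10^-16 J.
Converting, E_7 = 1.317×10^-16 J / (1.60×10^-19 J/eV) = 823 eV.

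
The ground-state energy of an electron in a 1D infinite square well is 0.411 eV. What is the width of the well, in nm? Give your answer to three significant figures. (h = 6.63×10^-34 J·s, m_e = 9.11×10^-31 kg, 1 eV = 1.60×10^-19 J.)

From E_n = n²h²/(8m_eL²), L = n·h/√(8m_eE_n).
E_1 = 0.411 eV = 6.576×10^-20 J, so L = 1·6.63×10^-34/√(8·9.11×10^-31·6.576×10^-20) = 9.58×10^-10 m = 0.958 nm.

L = 0.958 nm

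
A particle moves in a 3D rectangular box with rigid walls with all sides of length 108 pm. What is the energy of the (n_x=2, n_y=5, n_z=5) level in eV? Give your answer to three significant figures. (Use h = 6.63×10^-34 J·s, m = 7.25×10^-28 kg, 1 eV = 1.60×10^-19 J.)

E = 2.19 eV

For a 3D rectangular well E = (h²/8m)·Σ n_i²/L_i² = (6.63×10^-34)²/(8·7.25×10^-28) · [2²/(108 pm)² + 5²/(108 pm)² + 5²/(108 pm)²].
Evaluating gives E = 3.509×10^-19 J = 2.19 eV.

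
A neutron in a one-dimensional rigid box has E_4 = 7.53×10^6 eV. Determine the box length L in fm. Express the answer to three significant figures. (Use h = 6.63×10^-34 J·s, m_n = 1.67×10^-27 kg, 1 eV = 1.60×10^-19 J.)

L = 20.9 fm

From E_n = n²h²/(8m_nL²), L = n·h/√(8m_nE_n).
E_4 = 7.53×10^6 eV = 1.205×10^-12 J, so L = 4·6.63×10^-34/√(8·1.67×10^-27·1.205×10^-12) = 2.09×10^-14 m = 20.9 fm.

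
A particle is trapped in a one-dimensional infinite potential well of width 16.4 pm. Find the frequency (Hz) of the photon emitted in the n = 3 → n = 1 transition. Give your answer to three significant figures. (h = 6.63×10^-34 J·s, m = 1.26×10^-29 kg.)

E_1 = h²/(8mL²) = 1.621×10^-17 J and ΔE = (3² − 1²)E_1 = 1.297×10^-16 J.
f = ΔE/h = 1.297×10^-16/6.63×10^-34 = 1.96×10^17 Hz.

f = 1.96×10^17 Hz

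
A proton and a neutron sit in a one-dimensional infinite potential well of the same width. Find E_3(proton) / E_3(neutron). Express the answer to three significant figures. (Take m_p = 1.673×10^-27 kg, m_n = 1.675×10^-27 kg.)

E_n ∝ 1/m at fixed n and L, so the ratio is m_n/m_p = 1.675×10^-27/1.673×10^-27 = 1.00.

1.00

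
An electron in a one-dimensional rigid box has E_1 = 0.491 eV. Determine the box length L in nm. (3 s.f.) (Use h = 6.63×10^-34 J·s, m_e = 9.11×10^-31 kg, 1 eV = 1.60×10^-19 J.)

From E_n = n²h²/(8m_eL²), L = n·h/√(8m_eE_n).
E_1 = 0.491 eV = 7.856×10^-20 J, so L = 1·6.63×10^-34/√(8·9.11×10^-31·7.856×10^-20) = 8.76×10^-10 m = 0.876 nm.

L = 0.876 nm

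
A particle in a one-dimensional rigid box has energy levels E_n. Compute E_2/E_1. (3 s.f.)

E_n ∝ n², so E_2/E_1 = 2²/1² = 4/1 = 4.00.

4.00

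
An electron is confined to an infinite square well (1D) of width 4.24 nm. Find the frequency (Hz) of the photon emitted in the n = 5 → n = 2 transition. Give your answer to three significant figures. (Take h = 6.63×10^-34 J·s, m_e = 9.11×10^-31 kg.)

E_1 = h²/(8m_eL²) = 3.355×10^-21 J and ΔE = (5² − 2²)E_1 = 7.046×10^-20 J.
f = ΔE/h = 7.046×10^-20/6.63×10^-34 = 1.06×10^14 Hz.

f = 1.06×10^14 Hz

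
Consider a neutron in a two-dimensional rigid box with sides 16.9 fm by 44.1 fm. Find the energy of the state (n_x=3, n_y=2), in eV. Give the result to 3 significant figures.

E = 6.87×10^6 eV

For a 2D rectangular well E = (h²/8m_n)·Σ n_i²/L_i² = (6.626×10^-34)²/(8·1.675×10^-27) · [3²/(16.9 fm)² + 2²/(44.1 fm)²].
Evaluating gives E = 1.100×10^-12 J = 6.87×10^6 eV.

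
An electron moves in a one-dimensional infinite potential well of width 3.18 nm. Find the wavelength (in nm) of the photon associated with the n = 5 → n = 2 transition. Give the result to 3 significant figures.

E_1 = h²/(8m_eL²) = 5.958×10^-21 J, so ΔE = (5² − 2²)E_1 = 1.251×10^-19 J.
λ = hc/ΔE = (6.626×10^-34·2.998×10^8)/1.251×10^-19 = 1.59×10^-6 m = 1.59×10^3 nm.

λ = 1.59×10^3 nm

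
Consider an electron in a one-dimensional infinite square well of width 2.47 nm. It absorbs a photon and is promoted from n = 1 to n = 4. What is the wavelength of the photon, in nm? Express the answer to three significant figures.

E_1 = h²/(8m_eL²) = 9.875×10^-21 J, so ΔE = (4² − 1²)E_1 = 1.481×10^-19 J.
λ = hc/ΔE = (6.626×10^-34·2.998×10^8)/1.481×10^-19 = 1.34×10^-6 m = 1.34×10^3 nm.

λ = 1.34×10^3 nm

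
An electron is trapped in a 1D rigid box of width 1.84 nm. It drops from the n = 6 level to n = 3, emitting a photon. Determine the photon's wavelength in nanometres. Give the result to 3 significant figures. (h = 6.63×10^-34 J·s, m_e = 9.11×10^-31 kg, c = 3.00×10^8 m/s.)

E_1 = h²/(8m_eL²) = 1.781×10^-20 J, so ΔE = (6² − 3²)E_1 = 4.809×10^-19 J.
λ = hc/ΔE = (6.63×10^-34·3.00×10^8)/4.809×10^-19 = 4.14×10^-7 m = 414 nm.

λ = 414 nm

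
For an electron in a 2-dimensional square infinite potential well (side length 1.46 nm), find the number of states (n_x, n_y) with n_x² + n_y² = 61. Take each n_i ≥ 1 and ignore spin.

The level has n_x² + n_y² = 61. The ordered positive-integer solutions are (5, 6), (6, 5).
That gives 2 states.

degeneracy = 2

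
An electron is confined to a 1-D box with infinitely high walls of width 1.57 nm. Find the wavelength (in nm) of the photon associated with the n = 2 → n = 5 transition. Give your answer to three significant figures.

E_1 = h²/(8m_eL²) = 2.444×10^-20 J, so ΔE = (5² − 2²)E_1 = 5.132×10^-19 J.
λ = hc/ΔE = (6.626×10^-34·2.998×10^8)/5.132×10^-19 = 3.87×10^-7 m = 387 nm.

λ = 387 nm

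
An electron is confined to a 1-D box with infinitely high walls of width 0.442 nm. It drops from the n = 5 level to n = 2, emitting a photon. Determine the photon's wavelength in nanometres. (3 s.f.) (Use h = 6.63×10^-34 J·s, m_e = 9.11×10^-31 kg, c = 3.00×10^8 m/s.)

E_1 = h²/(8m_eL²) = 3.087×10^-19 J, so ΔE = (5² − 2²)E_1 = 6.483×10^-18 J.
λ = hc/ΔE = (6.63×10^-34·3.00×10^8)/6.483×10^-18 = 3.07×10^-8 m = 30.7 nm.

λ = 30.7 nm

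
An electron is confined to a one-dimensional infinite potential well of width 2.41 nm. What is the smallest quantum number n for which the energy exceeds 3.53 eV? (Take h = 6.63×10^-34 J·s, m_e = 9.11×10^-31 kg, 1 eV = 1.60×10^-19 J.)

E_1 = h²/(8m_eL²) = 1.038×10^-20 J = 0.06488 eV.
Need n² > 3.53/0.06488 = 54.41, i.e. n > 7.376.
The smallest integer satisfying this is n = 8.

n = 8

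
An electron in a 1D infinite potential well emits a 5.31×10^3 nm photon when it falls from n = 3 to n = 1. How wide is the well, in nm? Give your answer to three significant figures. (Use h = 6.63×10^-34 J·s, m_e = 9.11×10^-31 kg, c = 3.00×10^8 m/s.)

The photon carries ΔE = hc/λ = 6.63×10^-34·3.00×10^8/5.31×10^-6 m = 3.746×10^-20 J.
Since ΔE = (3² − 1²)E_1, E_1 = 4.683×10^-21 J, and L = h/√(8m_eE_1) = 3.59×10^-9 m = 3.59 nm.

L = 3.59 nm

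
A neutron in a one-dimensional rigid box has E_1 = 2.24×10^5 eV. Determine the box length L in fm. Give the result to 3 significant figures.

From E_n = n²h²/(8m_nL²), L = n·h/√(8m_nE_n).
E_1 = 2.24×10^5 eV = 3.588×10^-14 J, so L = 1·6.626×10^-34/√(8·1.675×10^-27·3.588×10^-14) = 3.02×10^-14 m = 30.2 fm.

L = 30.2 fm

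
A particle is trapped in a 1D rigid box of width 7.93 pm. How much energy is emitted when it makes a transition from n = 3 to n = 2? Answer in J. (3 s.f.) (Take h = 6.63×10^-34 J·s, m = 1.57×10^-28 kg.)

|ΔE| = 2.78×10^-17 J

E_1 = h²/(8mL²) = 5.565×10^-18 J.
|ΔE| = |3² − 2²|·E_1 = 5·5.565×10^-18 J = 2.78×10^-17 J.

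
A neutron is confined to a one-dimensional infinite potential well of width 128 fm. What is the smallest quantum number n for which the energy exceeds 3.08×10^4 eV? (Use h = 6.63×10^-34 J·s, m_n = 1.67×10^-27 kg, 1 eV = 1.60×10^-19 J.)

n = 2

E_1 = h²/(8m_nL²) = 2.008×10^-15 J = 1.255×10^4 eV.
Need n² > 3.08×10^4/1.255×10^4 = 2.454, i.e. n > 1.567.
The smallest integer satisfying this is n = 2.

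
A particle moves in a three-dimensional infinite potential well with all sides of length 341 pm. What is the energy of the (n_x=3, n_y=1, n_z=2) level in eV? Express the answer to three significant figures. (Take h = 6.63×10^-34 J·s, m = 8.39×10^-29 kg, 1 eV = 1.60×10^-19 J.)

For a 3D rectangular well E = (h²/8m)·Σ n_i²/L_i² = (6.63×10^-34)²/(8·8.39×10^-29) · [3²/(341 pm)² + 1²/(341 pm)² + 2²/(341 pm)²].
Evaluating gives E = 7.885×10^-20 J = 0.493 eV.

E = 0.493 eV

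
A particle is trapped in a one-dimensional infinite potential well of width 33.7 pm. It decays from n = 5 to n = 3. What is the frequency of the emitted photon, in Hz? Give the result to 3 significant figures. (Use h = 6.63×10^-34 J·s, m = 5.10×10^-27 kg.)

E_1 = h²/(8mL²) = 9.487×10^-21 J and ΔE = (5² − 3²)E_1 = 1.518×10^-19 J.
f = ΔE/h = 1.518×10^-19/6.63×10^-34 = 2.29×10^14 Hz.

f = 2.29×10^14 Hz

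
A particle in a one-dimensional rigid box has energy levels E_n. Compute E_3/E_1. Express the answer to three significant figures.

9.00

E_n ∝ n², so E_3/E_1 = 3²/1² = 9/1 = 9.00.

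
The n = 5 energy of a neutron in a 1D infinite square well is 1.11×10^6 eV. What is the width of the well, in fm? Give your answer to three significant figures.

From E_n = n²h²/(8m_nL²), L = n·h/√(8m_nE_n).
E_5 = 1.11×10^6 eV = 1.778×10^-13 J, so L = 5·6.626×10^-34/√(8·1.675×10^-27·1.778×10^-13) = 6.79×10^-14 m = 67.9 fm.

L = 67.9 fm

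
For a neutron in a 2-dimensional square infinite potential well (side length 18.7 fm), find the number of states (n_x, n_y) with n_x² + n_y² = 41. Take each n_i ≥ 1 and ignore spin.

degeneracy = 2

The level has n_x² + n_y² = 41. The ordered positive-integer solutions are (4, 5), (5, 4).
That gives 2 states.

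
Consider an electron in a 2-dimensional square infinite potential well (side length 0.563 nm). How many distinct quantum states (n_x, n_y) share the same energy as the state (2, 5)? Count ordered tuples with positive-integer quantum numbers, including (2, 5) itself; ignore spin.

The level has n_x² + n_y² = 29. The ordered positive-integer solutions are (2, 5), (5, 2).
That gives 2 states.

degeneracy = 2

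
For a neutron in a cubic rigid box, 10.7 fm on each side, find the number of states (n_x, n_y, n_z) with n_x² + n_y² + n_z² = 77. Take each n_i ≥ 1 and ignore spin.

The level has n_x² + n_y² + n_z² = 77. The ordered positive-integer solutions are (2, 3, 8), (2, 8, 3), (3, 2, 8), (3, 8, 2), (4, 5, 6), (4, 6, 5), (5, 4, 6), (5, 6, 4), (6, 4, 5), (6, 5, 4), (8, 2, 3), (8, 3, 2).
That gives 12 states.

degeneracy = 12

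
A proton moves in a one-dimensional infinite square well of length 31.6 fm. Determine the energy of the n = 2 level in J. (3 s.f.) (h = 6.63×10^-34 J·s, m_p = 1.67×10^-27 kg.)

E_2 = 1.32×10^-13 J

For an infinite well E_n = n²h²/(8m_pL²), so E_1 = h²/(8m_pL²) = (6.63×10^-34)²/(8·1.67×10^-27·(3.16×10^-14 m)²) = 3.295×10^-14 J.
Then E_2 = 2²·E_1 = 4·3.295×10^-14 J = 1.32×10^-13 J.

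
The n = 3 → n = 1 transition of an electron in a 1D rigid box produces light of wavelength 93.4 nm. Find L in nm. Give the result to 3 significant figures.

L = 0.476 nm

The photon carries ΔE = hc/λ = 6.626×10^-34·2.998×10^8/9.34×10^-8 m = 2.127×10^-18 J.
Since ΔE = (3² − 1²)E_1, E_1 = 2.659×10^-19 J, and L = h/√(8m_eE_1) = 4.76×10^-10 m = 0.476 nm.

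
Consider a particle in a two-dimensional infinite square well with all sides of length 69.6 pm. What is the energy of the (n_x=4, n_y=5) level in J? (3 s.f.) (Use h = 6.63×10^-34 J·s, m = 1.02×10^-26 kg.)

For a 2D rectangular well E = (h²/8m)·Σ n_i²/L_i² = (6.63×10^-34)²/(8·1.02×10^-26) · [4²/(69.6 pm)² + 5²/(69.6 pm)²].
Evaluating gives E = 4.56×10^-20 J.

E = 4.56×10^-20 J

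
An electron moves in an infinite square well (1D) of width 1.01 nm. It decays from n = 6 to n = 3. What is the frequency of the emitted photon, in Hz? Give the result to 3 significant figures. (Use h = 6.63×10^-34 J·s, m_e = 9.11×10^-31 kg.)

E_1 = h²/(8m_eL²) = 5.913×10^-20 J and ΔE = (6² − 3²)E_1 = 1.597×10^-18 J.
f = ΔE/h = 1.597×10^-18/6.63×10^-34 = 2.41×10^15 Hz.

f = 2.41×10^15 Hz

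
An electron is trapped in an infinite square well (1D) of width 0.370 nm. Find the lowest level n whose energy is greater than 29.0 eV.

n = 4

E_1 = h²/(8m_eL²) = 4.401×10^-19 J = 2.747 eV.
Need n² > 29.0/2.747 = 10.56, i.e. n > 3.250.
The smallest integer satisfying this is n = 4.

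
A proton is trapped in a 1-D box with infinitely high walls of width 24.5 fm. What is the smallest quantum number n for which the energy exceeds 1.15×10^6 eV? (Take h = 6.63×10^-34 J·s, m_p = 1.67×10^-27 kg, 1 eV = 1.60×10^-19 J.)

E_1 = h²/(8m_pL²) = 5.481×10^-14 J = 3.426×10^5 eV.
Need n² > 1.15×10^6/3.426×10^5 = 3.357, i.e. n > 1.832.
The smallest integer satisfying this is n = 2.

n = 2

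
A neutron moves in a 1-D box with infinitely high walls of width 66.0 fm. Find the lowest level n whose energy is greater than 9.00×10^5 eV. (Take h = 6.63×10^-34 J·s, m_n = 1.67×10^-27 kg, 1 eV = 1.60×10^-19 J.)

E_1 = h²/(8m_nL²) = 7.553×10^-15 J = 4.721×10^4 eV.
Need n² > 9.00×10^5/4.721×10^4 = 19.06, i.e. n > 4.366.
The smallest integer satisfying this is n = 5.

n = 5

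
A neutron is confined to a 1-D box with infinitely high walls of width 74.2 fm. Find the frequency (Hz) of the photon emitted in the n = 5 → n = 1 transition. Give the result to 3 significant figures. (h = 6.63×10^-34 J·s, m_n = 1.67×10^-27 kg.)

E_1 = h²/(8m_nL²) = 5.976×10^-15 J and ΔE = (5² − 1²)E_1 = 1.434×10^-13 J.
f = ΔE/h = 1.434×10^-13/6.63×10^-34 = 2.16×10^20 Hz.

f = 2.16×10^20 Hz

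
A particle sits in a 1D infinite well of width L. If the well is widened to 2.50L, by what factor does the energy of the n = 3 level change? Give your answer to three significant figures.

0.160

E_n ∝ 1/L², so the energy scales by 1/2.50² = 0.160.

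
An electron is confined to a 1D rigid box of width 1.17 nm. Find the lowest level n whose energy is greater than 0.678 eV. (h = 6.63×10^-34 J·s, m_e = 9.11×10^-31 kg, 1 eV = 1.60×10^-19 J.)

E_1 = h²/(8m_eL²) = 4.406×10^-20 J = 0.2754 eV.
Need n² > 0.678/0.2754 = 2.462, i.e. n > 1.569.
The smallest integer satisfying this is n = 2.

n = 2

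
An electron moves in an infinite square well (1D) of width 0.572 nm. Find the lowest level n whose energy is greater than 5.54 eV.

E_1 = h²/(8m_eL²) = 1.841×10^-19 J = 1.149 eV.
Need n² > 5.54/1.149 = 4.822, i.e. n > 2.196.
The smallest integer satisfying this is n = 3.

n = 3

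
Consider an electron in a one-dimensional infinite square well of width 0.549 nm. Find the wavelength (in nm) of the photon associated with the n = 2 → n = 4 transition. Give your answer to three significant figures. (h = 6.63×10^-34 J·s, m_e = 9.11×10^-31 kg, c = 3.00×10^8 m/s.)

E_1 = h²/(8m_eL²) = 2.001×10^-19 J, so ΔE = (4² − 2²)E_1 = 2.401×10^-18 J.
λ = hc/ΔE = (6.63×10^-34·3.00×10^8)/2.401×10^-18 = 8.28×10^-8 m = 82.8 nm.

λ = 82.8 nm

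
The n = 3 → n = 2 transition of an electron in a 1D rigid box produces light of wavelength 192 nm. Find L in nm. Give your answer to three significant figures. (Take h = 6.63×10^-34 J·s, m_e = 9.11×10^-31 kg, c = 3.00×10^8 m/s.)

The photon carries ΔE = hc/λ = 6.63×10^-34·3.00×10^8/1.92×10^-7 m = 1.036×10^-18 J.
Since ΔE = (3² − 2²)E_1, E_1 = 2.072×10^-19 J, and L = h/√(8m_eE_1) = 5.40×10^-10 m = 0.540 nm.

L = 0.540 nm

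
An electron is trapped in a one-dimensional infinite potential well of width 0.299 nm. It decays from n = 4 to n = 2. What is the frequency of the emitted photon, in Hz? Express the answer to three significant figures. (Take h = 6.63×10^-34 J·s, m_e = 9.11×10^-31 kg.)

f = 1.22×10^16 Hz

E_1 = h²/(8m_eL²) = 6.746×10^-19 J and ΔE = (4² − 2²)E_1 = 8.095×10^-18 J.
f = ΔE/h = 8.095×10^-18/6.63×10^-34 = 1.22×10^16 Hz.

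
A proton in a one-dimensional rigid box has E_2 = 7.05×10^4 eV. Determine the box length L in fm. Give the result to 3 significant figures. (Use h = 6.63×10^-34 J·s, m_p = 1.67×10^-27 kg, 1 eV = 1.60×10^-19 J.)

L = 108 fm

From E_n = n²h²/(8m_pL²), L = n·h/√(8m_pE_n).
E_2 = 7.05×10^4 eV = 1.128×10^-14 J, so L = 2·6.63×10^-34/√(8·1.67×10^-27·1.128×10^-14) = 1.08×10^-13 m = 108 fm.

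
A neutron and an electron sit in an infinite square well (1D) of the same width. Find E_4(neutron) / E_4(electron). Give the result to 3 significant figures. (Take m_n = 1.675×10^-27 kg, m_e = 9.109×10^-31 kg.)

5.44×10^-4

E_n ∝ 1/m at fixed n and L, so the ratio is m_e/m_n = 9.109×10^-31/1.675×10^-27 = 5.44×10^-4.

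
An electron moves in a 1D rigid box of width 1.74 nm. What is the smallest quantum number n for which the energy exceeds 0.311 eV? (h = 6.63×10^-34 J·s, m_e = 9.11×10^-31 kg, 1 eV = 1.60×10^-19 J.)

E_1 = h²/(8m_eL²) = 1.992×10^-20 J = 0.1245 eV.
Need n² > 0.311/0.1245 = 2.498, i.e. n > 1.581.
The smallest integer satisfying this is n = 2.

n = 2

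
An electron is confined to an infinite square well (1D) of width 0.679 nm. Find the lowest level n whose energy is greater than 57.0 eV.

E_1 = h²/(8m_eL²) = 1.307×10^-19 J = 0.8159 eV.
Need n² > 57.0/0.8159 = 69.86, i.e. n > 8.358.
The smallest integer satisfying this is n = 9.

n = 9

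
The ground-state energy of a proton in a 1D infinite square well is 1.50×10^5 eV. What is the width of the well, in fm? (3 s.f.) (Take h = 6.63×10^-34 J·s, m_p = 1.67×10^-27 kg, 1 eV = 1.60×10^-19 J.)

L = 37.0 fm

From E_n = n²h²/(8m_pL²), L = n·h/√(8m_pE_n).
E_1 = 1.50×10^5 eV = 2.400×10^-14 J, so L = 1·6.63×10^-34/√(8·1.67×10^-27·2.400×10^-14) = 3.70×10^-14 m = 37.0 fm.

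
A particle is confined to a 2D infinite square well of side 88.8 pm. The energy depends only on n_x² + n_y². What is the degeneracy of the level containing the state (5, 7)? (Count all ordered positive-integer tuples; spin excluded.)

The level has n_x² + n_y² = 74. The ordered positive-integer solutions are (5, 7), (7, 5).
That gives 2 states.

degeneracy = 2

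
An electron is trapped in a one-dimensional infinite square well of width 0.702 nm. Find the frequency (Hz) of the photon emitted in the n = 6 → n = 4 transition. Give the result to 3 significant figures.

f = 3.69×10^15 Hz

E_1 = h²/(8m_eL²) = 1.223×10^-19 J and ΔE = (6² − 4²)E_1 = 2.446×10^-18 J.
f = ΔE/h = 2.446×10^-18/6.626×10^-34 = 3.69×10^15 Hz.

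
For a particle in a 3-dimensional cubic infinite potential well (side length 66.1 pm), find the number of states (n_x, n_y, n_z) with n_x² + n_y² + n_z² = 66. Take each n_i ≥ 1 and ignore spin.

degeneracy = 12

The level has n_x² + n_y² + n_z² = 66. The ordered positive-integer solutions are (1, 1, 8), (1, 4, 7), (1, 7, 4), (1, 8, 1), (4, 1, 7), (4, 5, 5), (4, 7, 1), (5, 4, 5), (5, 5, 4), (7, 1, 4), (7, 4, 1), (8, 1, 1).
That gives 12 states.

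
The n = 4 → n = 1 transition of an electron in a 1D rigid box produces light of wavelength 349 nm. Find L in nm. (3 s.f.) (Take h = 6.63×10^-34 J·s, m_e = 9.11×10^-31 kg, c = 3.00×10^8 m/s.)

L = 1.26 nm

The photon carries ΔE = hc/λ = 6.63×10^-34·3.00×10^8/3.49×10^-7 m = 5.699×10^-19 J.
Since ΔE = (4² − 1²)E_1, E_1 = 3.799×10^-20 J, and L = h/√(8m_eE_1) = 1.26×10^-9 m = 1.26 nm.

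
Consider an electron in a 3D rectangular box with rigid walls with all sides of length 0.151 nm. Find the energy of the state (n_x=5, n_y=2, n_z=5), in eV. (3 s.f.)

For a 3D rectangular well E = (h²/8m_e)·Σ n_i²/L_i² = (6.626×10^-34)²/(8·9.109×10^-31) · [5²/(0.151 nm)² + 2²/(0.151 nm)² + 5²/(0.151 nm)²].
Evaluating gives E = 1.427×10^-16 J = 891 eV.

E = 891 eV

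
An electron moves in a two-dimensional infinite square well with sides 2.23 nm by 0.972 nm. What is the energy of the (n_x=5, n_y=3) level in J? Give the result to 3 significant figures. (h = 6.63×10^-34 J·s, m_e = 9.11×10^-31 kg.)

E = 8.78×10^-19 J

For a 2D rectangular well E = (h²/8m_e)·Σ n_i²/L_i² = (6.63×10^-34)²/(8·9.11×10^-31) · [5²/(2.23 nm)² + 3²/(0.972 nm)²].
Evaluating gives E = 8.78×10^-19 J.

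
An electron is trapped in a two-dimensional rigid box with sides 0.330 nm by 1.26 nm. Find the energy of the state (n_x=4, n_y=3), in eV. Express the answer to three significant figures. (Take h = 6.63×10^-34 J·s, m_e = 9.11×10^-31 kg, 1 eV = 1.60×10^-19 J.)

For a 2D rectangular well E = (h²/8m_e)·Σ n_i²/L_i² = (6.63×10^-34)²/(8·9.11×10^-31) · [4²/(0.330 nm)² + 3²/(1.26 nm)²].
Evaluating gives E = 9.203×10^-18 J = 57.5 eV.

E = 57.5 eV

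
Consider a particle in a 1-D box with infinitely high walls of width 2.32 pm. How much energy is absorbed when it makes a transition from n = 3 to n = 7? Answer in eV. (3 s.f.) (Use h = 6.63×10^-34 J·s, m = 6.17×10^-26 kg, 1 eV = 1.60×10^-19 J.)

|ΔE| = 41.4 eV

E_1 = h²/(8mL²) = 1.655×10^-19 J.
|ΔE| = |3² − 7²|·E_1 = 40·1.655×10^-19 J = 6.620×10^-18 J = 41.4 eV.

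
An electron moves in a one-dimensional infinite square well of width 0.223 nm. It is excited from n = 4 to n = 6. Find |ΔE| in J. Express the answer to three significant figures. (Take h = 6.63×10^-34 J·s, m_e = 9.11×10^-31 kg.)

|ΔE| = 2.43×10^-17 J

E_1 = h²/(8m_eL²) = 1.213×10^-18 J.
|ΔE| = |4² − 6²|·E_1 = 20·1.213×10^-18 J = 2.43×10^-17 J.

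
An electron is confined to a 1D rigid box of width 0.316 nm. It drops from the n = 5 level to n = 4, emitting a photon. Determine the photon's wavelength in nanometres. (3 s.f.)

E_1 = h²/(8m_eL²) = 6.033×10^-19 J, so ΔE = (5² − 4²)E_1 = 5.430×10^-18 J.
λ = hc/ΔE = (6.626×10^-34·2.998×10^8)/5.430×10^-18 = 3.66×10^-8 m = 36.6 nm.

λ = 36.6 nm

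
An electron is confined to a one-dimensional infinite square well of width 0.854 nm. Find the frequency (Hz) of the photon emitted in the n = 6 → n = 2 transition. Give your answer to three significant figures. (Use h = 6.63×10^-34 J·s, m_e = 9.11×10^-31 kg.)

E_1 = h²/(8m_eL²) = 8.270×10^-20 J and ΔE = (6² − 2²)E_1 = 2.646×10^-18 J.
f = ΔE/h = 2.646×10^-18/6.63×10^-34 = 3.99×10^15 Hz.

f = 3.99×10^15 Hz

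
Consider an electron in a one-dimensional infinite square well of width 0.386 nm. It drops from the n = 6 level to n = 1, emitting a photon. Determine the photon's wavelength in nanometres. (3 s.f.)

λ = 14.0 nm

E_1 = h²/(8m_eL²) = 4.044×10^-19 J, so ΔE = (6² − 1²)E_1 = 1.415×10^-17 J.
λ = hc/ΔE = (6.626×10^-34·2.998×10^8)/1.415×10^-17 = 1.40×10^-8 m = 14.0 nm.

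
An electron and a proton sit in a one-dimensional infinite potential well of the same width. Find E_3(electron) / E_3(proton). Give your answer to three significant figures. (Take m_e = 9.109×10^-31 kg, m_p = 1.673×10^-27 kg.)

1.84×10^3

E_n ∝ 1/m at fixed n and L, so the ratio is m_p/m_e = 1.673×10^-27/9.109×10^-31 = 1.84×10^3.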